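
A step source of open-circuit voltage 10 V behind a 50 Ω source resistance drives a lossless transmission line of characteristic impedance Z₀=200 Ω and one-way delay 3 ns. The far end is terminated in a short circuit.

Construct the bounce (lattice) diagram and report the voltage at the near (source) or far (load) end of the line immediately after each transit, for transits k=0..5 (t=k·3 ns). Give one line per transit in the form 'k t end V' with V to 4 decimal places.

Γ_L=-1.000000, Γ_S=-0.600000; launch V₁=10·200/250=8.000000
k=0 src: V=8.0000
k=1 load: inc=8.000000, refl=8.000000·-1.000000=-8.0000; V=0.000000+8.000000+-8.000000=0.0000
k=2 src: inc=-8.000000, refl=-8.000000·-0.600000=4.8000; V=8.000000+-8.000000+4.800000=4.8000
k=3 load: inc=4.800000, refl=4.800000·-1.000000=-4.8000; V=0.000000+4.800000+-4.800000=0.0000
k=4 src: inc=-4.800000, refl=-4.800000·-0.600000=2.8800; V=4.800000+-4.800000+2.880000=2.8800
k=5 load: inc=2.880000, refl=2.880000·-1.000000=-2.8800; V=0.000000+2.880000+-2.880000=0.0000

0 0 source 8.0000
1 3 load 0.0000
2 6 source 4.8000
3 9 load 0.0000
4 12 source 2.8800
5 15 load 0.0000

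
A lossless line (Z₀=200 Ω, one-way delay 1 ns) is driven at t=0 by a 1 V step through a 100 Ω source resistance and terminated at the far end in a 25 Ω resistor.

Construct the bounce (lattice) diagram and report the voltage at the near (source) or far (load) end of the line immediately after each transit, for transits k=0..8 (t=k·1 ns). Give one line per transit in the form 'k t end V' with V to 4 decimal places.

Γ_L=-0.777778, Γ_S=-0.333333; launch V₁=1·200/300=0.666667
k=0 src: V=0.6667
k=1 load: inc=0.666667, refl=0.666667·-0.777778=-0.5185; V=0.000000+0.666667+-0.518519=0.1481
k=2 src: inc=-0.518519, refl=-0.518519·-0.333333=0.1728; V=0.666667+-0.518519+0.172840=0.3210
k=3 load: inc=0.172840, refl=0.172840·-0.777778=-0.1344; V=0.148148+0.172840+-0.134431=0.1866
k=4 src: inc=-0.134431, refl=-0.134431·-0.333333=0.0448; V=0.320988+-0.134431+0.044810=0.2314
k=5 load: inc=0.044810, refl=0.044810·-0.777778=-0.0349; V=0.186557+0.044810+-0.034852=0.1965
k=6 src: inc=-0.034852, refl=-0.034852·-0.333333=0.0116; V=0.231367+-0.034852+0.011617=0.2081
k=7 load: inc=0.011617, refl=0.011617·-0.777778=-0.0090; V=0.196515+0.011617+-0.009036=0.1991
k=8 src: inc=-0.009036, refl=-0.009036·-0.333333=0.0030; V=0.208132+-0.009036+0.003012=0.2021

0 0 source 0.6667
1 1 load 0.1481
2 2 source 0.3210
3 3 load 0.1866
4 4 source 0.2314
5 5 load 0.1965
6 6 source 0.2081
7 7 load 0.1991
8 8 source 0.2021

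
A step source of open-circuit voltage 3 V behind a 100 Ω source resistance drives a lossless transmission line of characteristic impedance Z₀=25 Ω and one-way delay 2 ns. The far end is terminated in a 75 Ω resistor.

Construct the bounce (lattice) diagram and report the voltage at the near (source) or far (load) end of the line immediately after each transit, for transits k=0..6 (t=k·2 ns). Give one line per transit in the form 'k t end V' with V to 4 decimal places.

0 0 source 0.6000
1 2 load 0.9000
2 4 source 1.0800
3 6 load 1.1700
4 8 source 1.2240
5 10 load 1.2510
6 12 source 1.2672

Γ_L=0.500000, Γ_S=0.600000; launch V₁=3·25/125=0.600000
k=0 src: V=0.6000
k=1 load: inc=0.600000, refl=0.600000·0.500000=0.3000; V=0.000000+0.600000+0.300000=0.9000
k=2 src: inc=0.300000, refl=0.300000·0.600000=0.1800; V=0.600000+0.300000+0.180000=1.0800
k=3 load: inc=0.180000, refl=0.180000·0.500000=0.0900; V=0.900000+0.180000+0.090000=1.1700
k=4 src: inc=0.090000, refl=0.090000·0.600000=0.0540; V=1.080000+0.090000+0.054000=1.2240
k=5 load: inc=0.054000, refl=0.054000·0.500000=0.0270; V=1.170000+0.054000+0.027000=1.2510
k=6 src: inc=0.027000, refl=0.027000·0.600000=0.0162; V=1.224000+0.027000+0.016200=1.2672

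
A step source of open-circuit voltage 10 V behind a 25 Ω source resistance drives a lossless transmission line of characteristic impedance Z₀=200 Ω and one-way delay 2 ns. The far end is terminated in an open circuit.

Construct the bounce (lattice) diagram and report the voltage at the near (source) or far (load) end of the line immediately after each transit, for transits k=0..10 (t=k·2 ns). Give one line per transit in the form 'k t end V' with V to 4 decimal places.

0 0 source 8.8889
1 2 load 17.7778
2 4 source 10.8642
3 6 load 3.9506
4 8 source 9.3278
5 10 load 14.7051
6 12 source 10.5228
7 14 load 6.3405
8 16 source 9.5934
9 18 load 12.8463
10 20 source 10.3163

Γ_L=1.000000, Γ_S=-0.777778; launch V₁=10·200/225=8.888889
k=0 src: V=8.8889
k=1 load: inc=8.888889, refl=8.888889·1.000000=8.8889; V=0.000000+8.888889+8.888889=17.7778
k=2 src: inc=8.888889, refl=8.888889·-0.777778=-6.9136; V=8.888889+8.888889+-6.913580=10.8642
k=3 load: inc=-6.913580, refl=-6.913580·1.000000=-6.9136; V=17.777778+-6.913580+-6.913580=3.9506
k=4 src: inc=-6.913580, refl=-6.913580·-0.777778=5.3772; V=10.864198+-6.913580+5.377229=9.3278
k=5 load: inc=5.377229, refl=5.377229·1.000000=5.3772; V=3.950617+5.377229+5.377229=14.7051
k=6 src: inc=5.377229, refl=5.377229·-0.777778=-4.1823; V=9.327846+5.377229+-4.182289=10.5228
k=7 load: inc=-4.182289, refl=-4.182289·1.000000=-4.1823; V=14.705075+-4.182289+-4.182289=6.3405
k=8 src: inc=-4.182289, refl=-4.182289·-0.777778=3.2529; V=10.522786+-4.182289+3.252892=9.5934
k=9 load: inc=3.252892, refl=3.252892·1.000000=3.2529; V=6.340497+3.252892+3.252892=12.8463
k=10 src: inc=3.252892, refl=3.252892·-0.777778=-2.5300; V=9.593389+3.252892+-2.530027=10.3163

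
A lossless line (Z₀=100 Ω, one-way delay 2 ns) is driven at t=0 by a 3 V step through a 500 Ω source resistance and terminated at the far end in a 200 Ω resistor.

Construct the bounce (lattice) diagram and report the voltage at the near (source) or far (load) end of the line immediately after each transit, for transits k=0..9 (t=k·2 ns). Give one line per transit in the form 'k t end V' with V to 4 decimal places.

0 0 source 0.5000
1 2 load 0.6667
2 4 source 0.7778
3 6 load 0.8148
4 8 source 0.8395
5 10 load 0.8477
6 12 source 0.8532
7 14 load 0.8551
8 16 source 0.8563
9 18 load 0.8567

Γ_L=0.333333, Γ_S=0.666667; launch V₁=3·100/600=0.500000
k=0 src: V=0.5000
k=1 load: inc=0.500000, refl=0.500000·0.333333=0.1667; V=0.000000+0.500000+0.166667=0.6667
k=2 src: inc=0.166667, refl=0.166667·0.666667=0.1111; V=0.500000+0.166667+0.111111=0.7778
k=3 load: inc=0.111111, refl=0.111111·0.333333=0.0370; V=0.666667+0.111111+0.037037=0.8148
k=4 src: inc=0.037037, refl=0.037037·0.666667=0.0247; V=0.777778+0.037037+0.024691=0.8395
k=5 load: inc=0.024691, refl=0.024691·0.333333=0.0082; V=0.814815+0.024691+0.008230=0.8477
k=6 src: inc=0.008230, refl=0.008230·0.666667=0.0055; V=0.839506+0.008230+0.005487=0.8532
k=7 load: inc=0.005487, refl=0.005487·0.333333=0.0018; V=0.847737+0.005487+0.001829=0.8551
k=8 src: inc=0.001829, refl=0.001829·0.666667=0.0012; V=0.853224+0.001829+0.001219=0.8563
k=9 load: inc=0.001219, refl=0.001219·0.333333=0.0004; V=0.855053+0.001219+0.000406=0.8567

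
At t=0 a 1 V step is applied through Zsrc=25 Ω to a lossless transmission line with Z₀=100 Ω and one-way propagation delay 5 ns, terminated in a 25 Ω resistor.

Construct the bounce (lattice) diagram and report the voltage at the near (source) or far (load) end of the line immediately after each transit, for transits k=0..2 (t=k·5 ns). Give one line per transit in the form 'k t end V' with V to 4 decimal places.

0 0 source 0.8000
1 5 load 0.3200
2 10 source 0.6080

Γ_L=-0.600000, Γ_S=-0.600000; launch V₁=1·100/125=0.800000
k=0 src: V=0.8000
k=1 load: inc=0.800000, refl=0.800000·-0.600000=-0.4800; V=0.000000+0.800000+-0.480000=0.3200
k=2 src: inc=-0.480000, refl=-0.480000·-0.600000=0.2880; V=0.800000+-0.480000+0.288000=0.6080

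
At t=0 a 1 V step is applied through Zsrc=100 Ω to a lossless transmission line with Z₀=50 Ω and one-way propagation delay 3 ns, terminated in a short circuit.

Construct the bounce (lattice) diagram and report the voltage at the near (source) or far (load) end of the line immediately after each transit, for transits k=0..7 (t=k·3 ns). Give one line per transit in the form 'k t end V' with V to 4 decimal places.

0 0 source 0.3333
1 3 load 0.0000
2 6 source -0.1111
3 9 load 0.0000
4 12 source 0.0370
5 15 load 0.0000
6 18 source -0.0123
7 21 load 0.0000

Γ_L=-1.000000, Γ_S=0.333333; launch V₁=1·50/150=0.333333
k=0 src: V=0.3333
k=1 load: inc=0.333333, refl=0.333333·-1.000000=-0.3333; V=0.000000+0.333333+-0.333333=0.0000
k=2 src: inc=-0.333333, refl=-0.333333·0.333333=-0.1111; V=0.333333+-0.333333+-0.111111=-0.1111
k=3 load: inc=-0.111111, refl=-0.111111·-1.000000=0.1111; V=0.000000+-0.111111+0.111111=0.0000
k=4 src: inc=0.111111, refl=0.111111·0.333333=0.0370; V=-0.111111+0.111111+0.037037=0.0370
k=5 load: inc=0.037037, refl=0.037037·-1.000000=-0.0370; V=0.000000+0.037037+-0.037037=0.0000
k=6 src: inc=-0.037037, refl=-0.037037·0.333333=-0.0123; V=0.037037+-0.037037+-0.012346=-0.0123
k=7 load: inc=-0.012346, refl=-0.012346·-1.000000=0.0123; V=0.000000+-0.012346+0.012346=0.0000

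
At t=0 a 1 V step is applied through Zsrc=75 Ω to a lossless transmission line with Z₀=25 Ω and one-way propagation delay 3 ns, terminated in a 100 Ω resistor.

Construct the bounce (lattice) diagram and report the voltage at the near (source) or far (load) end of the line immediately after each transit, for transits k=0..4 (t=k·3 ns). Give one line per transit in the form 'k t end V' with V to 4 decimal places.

Γ_L=0.600000, Γ_S=0.500000; launch V₁=1·25/100=0.250000
k=0 src: V=0.2500
k=1 load: inc=0.250000, refl=0.250000·0.600000=0.1500; V=0.000000+0.250000+0.150000=0.4000
k=2 src: inc=0.150000, refl=0.150000·0.500000=0.0750; V=0.250000+0.150000+0.075000=0.4750
k=3 load: inc=0.075000, refl=0.075000·0.600000=0.0450; V=0.400000+0.075000+0.045000=0.5200
k=4 src: inc=0.045000, refl=0.045000·0.500000=0.0225; V=0.475000+0.045000+0.022500=0.5425

0 0 source 0.2500
1 3 load 0.4000
2 6 source 0.4750
3 9 load 0.5200
4 12 source 0.5425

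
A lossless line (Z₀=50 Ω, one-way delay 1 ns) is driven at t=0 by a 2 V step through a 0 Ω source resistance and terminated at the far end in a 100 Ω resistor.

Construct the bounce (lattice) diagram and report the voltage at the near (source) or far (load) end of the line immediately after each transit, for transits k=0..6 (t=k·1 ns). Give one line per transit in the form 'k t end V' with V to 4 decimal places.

Γ_L=0.333333, Γ_S=-1.000000; launch V₁=2·50/50=2.000000
k=0 src: V=2.0000
k=1 load: inc=2.000000, refl=2.000000·0.333333=0.6667; V=0.000000+2.000000+0.666667=2.6667
k=2 src: inc=0.666667, refl=0.666667·-1.000000=-0.6667; V=2.000000+0.666667+-0.666667=2.0000
k=3 load: inc=-0.666667, refl=-0.666667·0.333333=-0.2222; V=2.666667+-0.666667+-0.222222=1.7778
k=4 src: inc=-0.222222, refl=-0.222222·-1.000000=0.2222; V=2.000000+-0.222222+0.222222=2.0000
k=5 load: inc=0.222222, refl=0.222222·0.333333=0.0741; V=1.777778+0.222222+0.074074=2.0741
k=6 src: inc=0.074074, refl=0.074074·-1.000000=-0.0741; V=2.000000+0.074074+-0.074074=2.0000

0 0 source 2.0000
1 1 load 2.6667
2 2 source 2.0000
3 3 load 1.7778
4 4 source 2.0000
5 5 load 2.0741
6 6 source 2.0000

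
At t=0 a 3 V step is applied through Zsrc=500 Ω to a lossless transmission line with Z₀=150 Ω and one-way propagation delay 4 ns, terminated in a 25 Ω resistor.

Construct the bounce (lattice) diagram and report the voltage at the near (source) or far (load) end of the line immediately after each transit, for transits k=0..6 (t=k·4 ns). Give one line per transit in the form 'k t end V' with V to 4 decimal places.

Γ_L=-0.714286, Γ_S=0.538462; launch V₁=3·150/650=0.692308
k=0 src: V=0.6923
k=1 load: inc=0.692308, refl=0.692308·-0.714286=-0.4945; V=0.000000+0.692308+-0.494505=0.1978
k=2 src: inc=-0.494505, refl=-0.494505·0.538462=-0.2663; V=0.692308+-0.494505+-0.266272=-0.0685
k=3 load: inc=-0.266272, refl=-0.266272·-0.714286=0.1902; V=0.197802+-0.266272+0.190194=0.1217
k=4 src: inc=0.190194, refl=0.190194·0.538462=0.1024; V=-0.068470+0.190194+0.102412=0.2241
k=5 load: inc=0.102412, refl=0.102412·-0.714286=-0.0732; V=0.121724+0.102412+-0.073152=0.1510
k=6 src: inc=-0.073152, refl=-0.073152·0.538462=-0.0394; V=0.224137+-0.073152+-0.039389=0.1116

0 0 source 0.6923
1 4 load 0.1978
2 8 source -0.0685
3 12 load 0.1217
4 16 source 0.2241
5 20 load 0.1510
6 24 source 0.1116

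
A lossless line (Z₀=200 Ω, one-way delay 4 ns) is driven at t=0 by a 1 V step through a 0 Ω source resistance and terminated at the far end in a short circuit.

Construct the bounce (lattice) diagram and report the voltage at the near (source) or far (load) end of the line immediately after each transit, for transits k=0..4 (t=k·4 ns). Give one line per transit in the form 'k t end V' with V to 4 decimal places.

Γ_L=-1.000000, Γ_S=-1.000000; launch V₁=1·200/200=1.000000
k=0 src: V=1.0000
k=1 load: inc=1.000000, refl=1.000000·-1.000000=-1.0000; V=0.000000+1.000000+-1.000000=0.0000
k=2 src: inc=-1.000000, refl=-1.000000·-1.000000=1.0000; V=1.000000+-1.000000+1.000000=1.0000
k=3 load: inc=1.000000, refl=1.000000·-1.000000=-1.0000; V=0.000000+1.000000+-1.000000=0.0000
k=4 src: inc=-1.000000, refl=-1.000000·-1.000000=1.0000; V=1.000000+-1.000000+1.000000=1.0000

0 0 source 1.0000
1 4 load 0.0000
2 8 source 1.0000
3 12 load 0.0000
4 16 source 1.0000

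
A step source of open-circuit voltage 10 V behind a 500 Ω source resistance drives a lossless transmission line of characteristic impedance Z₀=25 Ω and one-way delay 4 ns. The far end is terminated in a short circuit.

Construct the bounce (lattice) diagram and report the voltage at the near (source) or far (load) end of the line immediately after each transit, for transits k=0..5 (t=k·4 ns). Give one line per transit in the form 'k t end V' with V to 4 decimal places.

0 0 source 0.4762
1 4 load 0.0000
2 8 source -0.4308
3 12 load 0.0000
4 16 source 0.3898
5 20 load 0.0000

Γ_L=-1.000000, Γ_S=0.904762; launch V₁=10·25/525=0.476190
k=0 src: V=0.4762
k=1 load: inc=0.476190, refl=0.476190·-1.000000=-0.4762; V=0.000000+0.476190+-0.476190=0.0000
k=2 src: inc=-0.476190, refl=-0.476190·0.904762=-0.4308; V=0.476190+-0.476190+-0.430839=-0.4308
k=3 load: inc=-0.430839, refl=-0.430839·-1.000000=0.4308; V=0.000000+-0.430839+0.430839=0.0000
k=4 src: inc=0.430839, refl=0.430839·0.904762=0.3898; V=-0.430839+0.430839+0.389807=0.3898
k=5 load: inc=0.389807, refl=0.389807·-1.000000=-0.3898; V=0.000000+0.389807+-0.389807=0.0000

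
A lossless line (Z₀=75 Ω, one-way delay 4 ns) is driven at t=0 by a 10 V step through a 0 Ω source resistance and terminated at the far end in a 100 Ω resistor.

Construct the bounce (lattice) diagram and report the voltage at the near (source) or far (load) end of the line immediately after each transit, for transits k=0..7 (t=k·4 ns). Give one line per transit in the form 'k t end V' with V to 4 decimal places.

Γ_L=0.142857, Γ_S=-1.000000; launch V₁=10·75/75=10.000000
k=0 src: V=10.0000
k=1 load: inc=10.000000, refl=10.000000·0.142857=1.4286; V=0.000000+10.000000+1.428571=11.4286
k=2 src: inc=1.428571, refl=1.428571·-1.000000=-1.4286; V=10.000000+1.428571+-1.428571=10.0000
k=3 load: inc=-1.428571, refl=-1.428571·0.142857=-0.2041; V=11.428571+-1.428571+-0.204082=9.7959
k=4 src: inc=-0.204082, refl=-0.204082·-1.000000=0.2041; V=10.000000+-0.204082+0.204082=10.0000
k=5 load: inc=0.204082, refl=0.204082·0.142857=0.0292; V=9.795918+0.204082+0.029155=10.0292
k=6 src: inc=0.029155, refl=0.029155·-1.000000=-0.0292; V=10.000000+0.029155+-0.029155=10.0000
k=7 load: inc=-0.029155, refl=-0.029155·0.142857=-0.0042; V=10.029155+-0.029155+-0.004165=9.9958

0 0 source 10.0000
1 4 load 11.4286
2 8 source 10.0000
3 12 load 9.7959
4 16 source 10.0000
5 20 load 10.0292
6 24 source 10.0000
7 28 load 9.9958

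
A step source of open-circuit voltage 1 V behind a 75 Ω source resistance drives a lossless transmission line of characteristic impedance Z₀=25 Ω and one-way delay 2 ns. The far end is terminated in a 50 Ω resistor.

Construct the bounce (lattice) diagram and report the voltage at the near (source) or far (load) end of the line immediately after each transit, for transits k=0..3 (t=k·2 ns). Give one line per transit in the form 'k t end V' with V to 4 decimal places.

Γ_L=0.333333, Γ_S=0.500000; launch V₁=1·25/100=0.250000
k=0 src: V=0.2500
k=1 load: inc=0.250000, refl=0.250000·0.333333=0.0833; V=0.000000+0.250000+0.083333=0.3333
k=2 src: inc=0.083333, refl=0.083333·0.500000=0.0417; V=0.250000+0.083333+0.041667=0.3750
k=3 load: inc=0.041667, refl=0.041667·0.333333=0.0139; V=0.333333+0.041667+0.013889=0.3889

0 0 source 0.2500
1 2 load 0.3333
2 4 source 0.3750
3 6 load 0.3889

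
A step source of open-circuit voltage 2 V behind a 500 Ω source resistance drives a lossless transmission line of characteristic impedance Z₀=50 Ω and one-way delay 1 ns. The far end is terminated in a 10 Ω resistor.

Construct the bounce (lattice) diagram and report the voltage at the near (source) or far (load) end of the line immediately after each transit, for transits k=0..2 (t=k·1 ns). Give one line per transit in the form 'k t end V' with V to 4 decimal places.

Γ_L=-0.666667, Γ_S=0.818182; launch V₁=2·50/550=0.181818
k=0 src: V=0.1818
k=1 load: inc=0.181818, refl=0.181818·-0.666667=-0.1212; V=0.000000+0.181818+-0.121212=0.0606
k=2 src: inc=-0.121212, refl=-0.121212·0.818182=-0.0992; V=0.181818+-0.121212+-0.099174=-0.0386

0 0 source 0.1818
1 1 load 0.0606
2 2 source -0.0386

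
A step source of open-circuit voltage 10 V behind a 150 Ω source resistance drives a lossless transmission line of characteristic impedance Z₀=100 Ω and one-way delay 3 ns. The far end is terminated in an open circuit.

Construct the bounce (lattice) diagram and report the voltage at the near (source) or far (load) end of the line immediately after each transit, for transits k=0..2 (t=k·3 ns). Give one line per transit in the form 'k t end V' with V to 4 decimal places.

Γ_L=1.000000, Γ_S=0.200000; launch V₁=10·100/250=4.000000
k=0 src: V=4.0000
k=1 load: inc=4.000000, refl=4.000000·1.000000=4.0000; V=0.000000+4.000000+4.000000=8.0000
k=2 src: inc=4.000000, refl=4.000000·0.200000=0.8000; V=4.000000+4.000000+0.800000=8.8000

0 0 source 4.0000
1 3 load 8.0000
2 6 source 8.8000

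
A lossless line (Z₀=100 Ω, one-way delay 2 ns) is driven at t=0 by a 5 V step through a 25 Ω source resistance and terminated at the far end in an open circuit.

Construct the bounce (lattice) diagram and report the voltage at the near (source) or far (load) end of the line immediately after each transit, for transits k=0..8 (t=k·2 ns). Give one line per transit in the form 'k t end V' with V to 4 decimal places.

Γ_L=1.000000, Γ_S=-0.600000; launch V₁=5·100/125=4.000000
k=0 src: V=4.0000
k=1 load: inc=4.000000, refl=4.000000·1.000000=4.0000; V=0.000000+4.000000+4.000000=8.0000
k=2 src: inc=4.000000, refl=4.000000·-0.600000=-2.4000; V=4.000000+4.000000+-2.400000=5.6000
k=3 load: inc=-2.400000, refl=-2.400000·1.000000=-2.4000; V=8.000000+-2.400000+-2.400000=3.2000
k=4 src: inc=-2.400000, refl=-2.400000·-0.600000=1.4400; V=5.600000+-2.400000+1.440000=4.6400
k=5 load: inc=1.440000, refl=1.440000·1.000000=1.4400; V=3.200000+1.440000+1.440000=6.0800
k=6 src: inc=1.440000, refl=1.440000·-0.600000=-0.8640; V=4.640000+1.440000+-0.864000=5.2160
k=7 load: inc=-0.864000, refl=-0.864000·1.000000=-0.8640; V=6.080000+-0.864000+-0.864000=4.3520
k=8 src: inc=-0.864000, refl=-0.864000·-0.600000=0.5184; V=5.216000+-0.864000+0.518400=4.8704

0 0 source 4.0000
1 2 load 8.0000
2 4 source 5.6000
3 6 load 3.2000
4 8 source 4.6400
5 10 load 6.0800
6 12 source 5.2160
7 14 load 4.3520
8 16 source 4.8704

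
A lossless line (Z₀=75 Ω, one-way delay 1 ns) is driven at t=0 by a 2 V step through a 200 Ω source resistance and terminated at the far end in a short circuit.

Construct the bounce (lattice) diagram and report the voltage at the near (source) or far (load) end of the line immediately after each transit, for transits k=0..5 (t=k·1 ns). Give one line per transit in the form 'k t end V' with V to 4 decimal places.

0 0 source 0.5455
1 1 load 0.0000
2 2 source -0.2479
3 3 load 0.0000
4 4 source 0.1127
5 5 load 0.0000

Γ_L=-1.000000, Γ_S=0.454545; launch V₁=2·75/275=0.545455
k=0 src: V=0.5455
k=1 load: inc=0.545455, refl=0.545455·-1.000000=-0.5455; V=0.000000+0.545455+-0.545455=0.0000
k=2 src: inc=-0.545455, refl=-0.545455·0.454545=-0.2479; V=0.545455+-0.545455+-0.247934=-0.2479
k=3 load: inc=-0.247934, refl=-0.247934·-1.000000=0.2479; V=0.000000+-0.247934+0.247934=0.0000
k=4 src: inc=0.247934, refl=0.247934·0.454545=0.1127; V=-0.247934+0.247934+0.112697=0.1127
k=5 load: inc=0.112697, refl=0.112697·-1.000000=-0.1127; V=0.000000+0.112697+-0.112697=0.0000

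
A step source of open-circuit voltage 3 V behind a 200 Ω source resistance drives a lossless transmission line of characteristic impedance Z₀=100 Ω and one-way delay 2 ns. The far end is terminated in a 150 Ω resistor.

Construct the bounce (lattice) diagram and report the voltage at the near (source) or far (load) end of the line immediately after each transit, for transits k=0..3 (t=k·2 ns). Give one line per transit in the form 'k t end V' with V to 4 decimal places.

0 0 source 1.0000
1 2 load 1.2000
2 4 source 1.2667
3 6 load 1.2800

Γ_L=0.200000, Γ_S=0.333333; launch V₁=3·100/300=1.000000
k=0 src: V=1.0000
k=1 load: inc=1.000000, refl=1.000000·0.200000=0.2000; V=0.000000+1.000000+0.200000=1.2000
k=2 src: inc=0.200000, refl=0.200000·0.333333=0.0667; V=1.000000+0.200000+0.066667=1.2667
k=3 load: inc=0.066667, refl=0.066667·0.200000=0.0133; V=1.200000+0.066667+0.013333=1.2800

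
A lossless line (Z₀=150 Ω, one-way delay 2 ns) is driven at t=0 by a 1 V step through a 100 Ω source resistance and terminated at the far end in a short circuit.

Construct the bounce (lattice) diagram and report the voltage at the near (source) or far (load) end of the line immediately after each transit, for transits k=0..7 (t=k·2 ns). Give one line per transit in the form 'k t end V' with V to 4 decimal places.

0 0 source 0.6000
1 2 load 0.0000
2 4 source 0.1200
3 6 load 0.0000
4 8 source 0.0240
5 10 load 0.0000
6 12 source 0.0048
7 14 load 0.0000

Γ_L=-1.000000, Γ_S=-0.200000; launch V₁=1·150/250=0.600000
k=0 src: V=0.6000
k=1 load: inc=0.600000, refl=0.600000·-1.000000=-0.6000; V=0.000000+0.600000+-0.600000=0.0000
k=2 src: inc=-0.600000, refl=-0.600000·-0.200000=0.1200; V=0.600000+-0.600000+0.120000=0.1200
k=3 load: inc=0.120000, refl=0.120000·-1.000000=-0.1200; V=0.000000+0.120000+-0.120000=0.0000
k=4 src: inc=-0.120000, refl=-0.120000·-0.200000=0.0240; V=0.120000+-0.120000+0.024000=0.0240
k=5 load: inc=0.024000, refl=0.024000·-1.000000=-0.0240; V=0.000000+0.024000+-0.024000=0.0000
k=6 src: inc=-0.024000, refl=-0.024000·-0.200000=0.0048; V=0.024000+-0.024000+0.004800=0.0048
k=7 load: inc=0.004800, refl=0.004800·-1.000000=-0.0048; V=0.000000+0.004800+-0.004800=0.0000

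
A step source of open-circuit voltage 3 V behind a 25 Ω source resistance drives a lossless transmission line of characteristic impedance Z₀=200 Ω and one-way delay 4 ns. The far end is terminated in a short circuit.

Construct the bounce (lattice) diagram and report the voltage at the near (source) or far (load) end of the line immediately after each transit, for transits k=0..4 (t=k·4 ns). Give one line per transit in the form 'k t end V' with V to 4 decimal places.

0 0 source 2.6667
1 4 load 0.0000
2 8 source 2.0741
3 12 load 0.0000
4 16 source 1.6132

Γ_L=-1.000000, Γ_S=-0.777778; launch V₁=3·200/225=2.666667
k=0 src: V=2.6667
k=1 load: inc=2.666667, refl=2.666667·-1.000000=-2.6667; V=0.000000+2.666667+-2.666667=0.0000
k=2 src: inc=-2.666667, refl=-2.666667·-0.777778=2.0741; V=2.666667+-2.666667+2.074074=2.0741
k=3 load: inc=2.074074, refl=2.074074·-1.000000=-2.0741; V=0.000000+2.074074+-2.074074=0.0000
k=4 src: inc=-2.074074, refl=-2.074074·-0.777778=1.6132; V=2.074074+-2.074074+1.613169=1.6132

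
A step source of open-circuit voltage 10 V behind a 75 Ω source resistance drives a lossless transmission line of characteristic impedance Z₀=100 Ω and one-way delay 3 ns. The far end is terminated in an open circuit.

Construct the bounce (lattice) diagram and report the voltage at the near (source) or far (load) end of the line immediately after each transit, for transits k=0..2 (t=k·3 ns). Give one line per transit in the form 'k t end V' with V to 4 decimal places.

Γ_L=1.000000, Γ_S=-0.142857; launch V₁=10·100/175=5.714286
k=0 src: V=5.7143
k=1 load: inc=5.714286, refl=5.714286·1.000000=5.7143; V=0.000000+5.714286+5.714286=11.4286
k=2 src: inc=5.714286, refl=5.714286·-0.142857=-0.8163; V=5.714286+5.714286+-0.816327=10.6122

0 0 source 5.7143
1 3 load 11.4286
2 6 source 10.6122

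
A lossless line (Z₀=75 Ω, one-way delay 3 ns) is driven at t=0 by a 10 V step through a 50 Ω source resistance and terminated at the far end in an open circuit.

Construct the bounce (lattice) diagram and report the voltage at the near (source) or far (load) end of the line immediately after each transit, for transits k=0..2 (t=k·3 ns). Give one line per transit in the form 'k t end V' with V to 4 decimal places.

0 0 source 6.0000
1 3 load 12.0000
2 6 source 10.8000

Γ_L=1.000000, Γ_S=-0.200000; launch V₁=10·75/125=6.000000
k=0 src: V=6.0000
k=1 load: inc=6.000000, refl=6.000000·1.000000=6.0000; V=0.000000+6.000000+6.000000=12.0000
k=2 src: inc=6.000000, refl=6.000000·-0.200000=-1.2000; V=6.000000+6.000000+-1.200000=10.8000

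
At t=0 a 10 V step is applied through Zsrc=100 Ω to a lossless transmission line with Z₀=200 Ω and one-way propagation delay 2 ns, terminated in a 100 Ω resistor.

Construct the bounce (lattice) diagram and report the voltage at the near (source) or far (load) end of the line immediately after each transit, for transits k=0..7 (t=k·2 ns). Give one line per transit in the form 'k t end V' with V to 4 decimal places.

Γ_L=-0.333333, Γ_S=-0.333333; launch V₁=10·200/300=6.666667
k=0 src: V=6.6667
k=1 load: inc=6.666667, refl=6.666667·-0.333333=-2.2222; V=0.000000+6.666667+-2.222222=4.4444
k=2 src: inc=-2.222222, refl=-2.222222·-0.333333=0.7407; V=6.666667+-2.222222+0.740741=5.1852
k=3 load: inc=0.740741, refl=0.740741·-0.333333=-0.2469; V=4.444444+0.740741+-0.246914=4.9383
k=4 src: inc=-0.246914, refl=-0.246914·-0.333333=0.0823; V=5.185185+-0.246914+0.082305=5.0206
k=5 load: inc=0.082305, refl=0.082305·-0.333333=-0.0274; V=4.938272+0.082305+-0.027435=4.9931
k=6 src: inc=-0.027435, refl=-0.027435·-0.333333=0.0091; V=5.020576+-0.027435+0.009145=5.0023
k=7 load: inc=0.009145, refl=0.009145·-0.333333=-0.0030; V=4.993141+0.009145+-0.003048=4.9992

0 0 source 6.6667
1 2 load 4.4444
2 4 source 5.1852
3 6 load 4.9383
4 8 source 5.0206
5 10 load 4.9931
6 12 source 5.0023
7 14 load 4.9992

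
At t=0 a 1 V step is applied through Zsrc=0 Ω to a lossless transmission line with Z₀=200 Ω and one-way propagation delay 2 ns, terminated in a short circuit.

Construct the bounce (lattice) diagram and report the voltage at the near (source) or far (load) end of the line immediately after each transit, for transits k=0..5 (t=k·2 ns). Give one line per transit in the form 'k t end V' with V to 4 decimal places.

Γ_L=-1.000000, Γ_S=-1.000000; launch V₁=1·200/200=1.000000
k=0 src: V=1.0000
k=1 load: inc=1.000000, refl=1.000000·-1.000000=-1.0000; V=0.000000+1.000000+-1.000000=0.0000
k=2 src: inc=-1.000000, refl=-1.000000·-1.000000=1.0000; V=1.000000+-1.000000+1.000000=1.0000
k=3 load: inc=1.000000, refl=1.000000·-1.000000=-1.0000; V=0.000000+1.000000+-1.000000=0.0000
k=4 src: inc=-1.000000, refl=-1.000000·-1.000000=1.0000; V=1.000000+-1.000000+1.000000=1.0000
k=5 load: inc=1.000000, refl=1.000000·-1.000000=-1.0000; V=0.000000+1.000000+-1.000000=0.0000

0 0 source 1.0000
1 2 load 0.0000
2 4 source 1.0000
3 6 load 0.0000
4 8 source 1.0000
5 10 load 0.0000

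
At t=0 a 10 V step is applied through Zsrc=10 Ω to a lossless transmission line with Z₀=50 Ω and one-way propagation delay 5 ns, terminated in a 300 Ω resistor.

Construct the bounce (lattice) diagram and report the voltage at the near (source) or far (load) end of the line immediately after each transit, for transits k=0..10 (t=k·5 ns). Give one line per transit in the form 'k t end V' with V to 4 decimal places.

Γ_L=0.714286, Γ_S=-0.666667; launch V₁=10·50/60=8.333333
k=0 src: V=8.3333
k=1 load: inc=8.333333, refl=8.333333·0.714286=5.9524; V=0.000000+8.333333+5.952381=14.2857
k=2 src: inc=5.952381, refl=5.952381·-0.666667=-3.9683; V=8.333333+5.952381+-3.968254=10.3175
k=3 load: inc=-3.968254, refl=-3.968254·0.714286=-2.8345; V=14.285714+-3.968254+-2.834467=7.4830
k=4 src: inc=-2.834467, refl=-2.834467·-0.666667=1.8896; V=10.317460+-2.834467+1.889645=9.3726
k=5 load: inc=1.889645, refl=1.889645·0.714286=1.3497; V=7.482993+1.889645+1.349746=10.7224
k=6 src: inc=1.349746, refl=1.349746·-0.666667=-0.8998; V=9.372638+1.349746+-0.899831=9.8226
k=7 load: inc=-0.899831, refl=-0.899831·0.714286=-0.6427; V=10.722384+-0.899831+-0.642736=9.1798
k=8 src: inc=-0.642736, refl=-0.642736·-0.666667=0.4285; V=9.822553+-0.642736+0.428491=9.6083
k=9 load: inc=0.428491, refl=0.428491·0.714286=0.3061; V=9.179817+0.428491+0.306065=9.9144
k=10 src: inc=0.306065, refl=0.306065·-0.666667=-0.2040; V=9.608308+0.306065+-0.204043=9.7103

0 0 source 8.3333
1 5 load 14.2857
2 10 source 10.3175
3 15 load 7.4830
4 20 source 9.3726
5 25 load 10.7224
6 30 source 9.8226
7 35 load 9.1798
8 40 source 9.6083
9 45 load 9.9144
10 50 source 9.7103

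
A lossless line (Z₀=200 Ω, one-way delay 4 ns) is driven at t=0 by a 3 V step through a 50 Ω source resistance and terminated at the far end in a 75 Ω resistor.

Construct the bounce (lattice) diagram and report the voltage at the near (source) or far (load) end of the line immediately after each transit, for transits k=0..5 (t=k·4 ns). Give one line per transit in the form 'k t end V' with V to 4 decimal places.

Γ_L=-0.454545, Γ_S=-0.600000; launch V₁=3·200/250=2.400000
k=0 src: V=2.4000
k=1 load: inc=2.400000, refl=2.400000·-0.454545=-1.0909; V=0.000000+2.400000+-1.090909=1.3091
k=2 src: inc=-1.090909, refl=-1.090909·-0.600000=0.6545; V=2.400000+-1.090909+0.654545=1.9636
k=3 load: inc=0.654545, refl=0.654545·-0.454545=-0.2975; V=1.309091+0.654545+-0.297521=1.6661
k=4 src: inc=-0.297521, refl=-0.297521·-0.600000=0.1785; V=1.963636+-0.297521+0.178512=1.8446
k=5 load: inc=0.178512, refl=0.178512·-0.454545=-0.0811; V=1.666116+0.178512+-0.081142=1.7635

0 0 source 2.4000
1 4 load 1.3091
2 8 source 1.9636
3 12 load 1.6661
4 16 source 1.8446
5 20 load 1.7635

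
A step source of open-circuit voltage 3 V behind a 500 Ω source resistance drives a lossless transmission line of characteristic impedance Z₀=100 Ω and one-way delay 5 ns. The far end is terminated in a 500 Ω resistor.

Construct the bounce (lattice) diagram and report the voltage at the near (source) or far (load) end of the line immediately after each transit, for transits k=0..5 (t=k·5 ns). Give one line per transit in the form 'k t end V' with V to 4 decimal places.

0 0 source 0.5000
1 5 load 0.8333
2 10 source 1.0556
3 15 load 1.2037
4 20 source 1.3025
5 25 load 1.3683

Γ_L=0.666667, Γ_S=0.666667; launch V₁=3·100/600=0.500000
k=0 src: V=0.5000
k=1 load: inc=0.500000, refl=0.500000·0.666667=0.3333; V=0.000000+0.500000+0.333333=0.8333
k=2 src: inc=0.333333, refl=0.333333·0.666667=0.2222; V=0.500000+0.333333+0.222222=1.0556
k=3 load: inc=0.222222, refl=0.222222·0.666667=0.1481; V=0.833333+0.222222+0.148148=1.2037
k=4 src: inc=0.148148, refl=0.148148·0.666667=0.0988; V=1.055556+0.148148+0.098765=1.3025
k=5 load: inc=0.098765, refl=0.098765·0.666667=0.0658; V=1.203704+0.098765+0.065844=1.3683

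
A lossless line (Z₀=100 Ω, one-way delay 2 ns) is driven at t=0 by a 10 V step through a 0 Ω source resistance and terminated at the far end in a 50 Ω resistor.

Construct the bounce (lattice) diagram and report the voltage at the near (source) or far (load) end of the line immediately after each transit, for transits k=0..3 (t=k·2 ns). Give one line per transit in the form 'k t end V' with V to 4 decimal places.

Γ_L=-0.333333, Γ_S=-1.000000; launch V₁=10·100/100=10.000000
k=0 src: V=10.0000
k=1 load: inc=10.000000, refl=10.000000·-0.333333=-3.3333; V=0.000000+10.000000+-3.333333=6.6667
k=2 src: inc=-3.333333, refl=-3.333333·-1.000000=3.3333; V=10.000000+-3.333333+3.333333=10.0000
k=3 load: inc=3.333333, refl=3.333333·-0.333333=-1.1111; V=6.666667+3.333333+-1.111111=8.8889

0 0 source 10.0000
1 2 load 6.6667
2 4 source 10.0000
3 6 load 8.8889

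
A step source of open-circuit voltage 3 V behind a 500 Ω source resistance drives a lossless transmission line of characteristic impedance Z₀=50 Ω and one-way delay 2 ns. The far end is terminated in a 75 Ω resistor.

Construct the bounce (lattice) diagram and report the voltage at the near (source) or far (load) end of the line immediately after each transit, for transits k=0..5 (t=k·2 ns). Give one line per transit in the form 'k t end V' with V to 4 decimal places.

0 0 source 0.2727
1 2 load 0.3273
2 4 source 0.3719
3 6 load 0.3808
4 8 source 0.3881
5 10 load 0.3896

Γ_L=0.200000, Γ_S=0.818182; launch V₁=3·50/550=0.272727
k=0 src: V=0.2727
k=1 load: inc=0.272727, refl=0.272727·0.200000=0.0545; V=0.000000+0.272727+0.054545=0.3273
k=2 src: inc=0.054545, refl=0.054545·0.818182=0.0446; V=0.272727+0.054545+0.044628=0.3719
k=3 load: inc=0.044628, refl=0.044628·0.200000=0.0089; V=0.327273+0.044628+0.008926=0.3808
k=4 src: inc=0.008926, refl=0.008926·0.818182=0.0073; V=0.371901+0.008926+0.007303=0.3881
k=5 load: inc=0.007303, refl=0.007303·0.200000=0.0015; V=0.380826+0.007303+0.001461=0.3896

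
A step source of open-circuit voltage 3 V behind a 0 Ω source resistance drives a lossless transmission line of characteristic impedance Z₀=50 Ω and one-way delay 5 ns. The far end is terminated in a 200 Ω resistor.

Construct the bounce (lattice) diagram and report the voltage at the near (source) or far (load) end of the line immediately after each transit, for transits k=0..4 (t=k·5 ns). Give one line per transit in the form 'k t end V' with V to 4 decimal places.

0 0 source 3.0000
1 5 load 4.8000
2 10 source 3.0000
3 15 load 1.9200
4 20 source 3.0000

Γ_L=0.600000, Γ_S=-1.000000; launch V₁=3·50/50=3.000000
k=0 src: V=3.0000
k=1 load: inc=3.000000, refl=3.000000·0.600000=1.8000; V=0.000000+3.000000+1.800000=4.8000
k=2 src: inc=1.800000, refl=1.800000·-1.000000=-1.8000; V=3.000000+1.800000+-1.800000=3.0000
k=3 load: inc=-1.800000, refl=-1.800000·0.600000=-1.0800; V=4.800000+-1.800000+-1.080000=1.9200
k=4 src: inc=-1.080000, refl=-1.080000·-1.000000=1.0800; V=3.000000+-1.080000+1.080000=3.0000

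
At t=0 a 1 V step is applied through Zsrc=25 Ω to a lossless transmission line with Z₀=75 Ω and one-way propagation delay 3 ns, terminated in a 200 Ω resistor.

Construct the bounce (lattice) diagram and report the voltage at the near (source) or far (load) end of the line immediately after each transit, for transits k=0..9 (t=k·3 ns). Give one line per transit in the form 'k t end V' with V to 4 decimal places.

Γ_L=0.454545, Γ_S=-0.500000; launch V₁=1·75/100=0.750000
k=0 src: V=0.7500
k=1 load: inc=0.750000, refl=0.750000·0.454545=0.3409; V=0.000000+0.750000+0.340909=1.0909
k=2 src: inc=0.340909, refl=0.340909·-0.500000=-0.1705; V=0.750000+0.340909+-0.170455=0.9205
k=3 load: inc=-0.170455, refl=-0.170455·0.454545=-0.0775; V=1.090909+-0.170455+-0.077479=0.8430
k=4 src: inc=-0.077479, refl=-0.077479·-0.500000=0.0387; V=0.920455+-0.077479+0.038740=0.8817
k=5 load: inc=0.038740, refl=0.038740·0.454545=0.0176; V=0.842975+0.038740+0.017609=0.8993
k=6 src: inc=0.017609, refl=0.017609·-0.500000=-0.0088; V=0.881715+0.017609+-0.008804=0.8905
k=7 load: inc=-0.008804, refl=-0.008804·0.454545=-0.0040; V=0.899324+-0.008804+-0.004002=0.8865
k=8 src: inc=-0.004002, refl=-0.004002·-0.500000=0.0020; V=0.890519+-0.004002+0.002001=0.8885
k=9 load: inc=0.002001, refl=0.002001·0.454545=0.0009; V=0.886517+0.002001+0.000910=0.8894

0 0 source 0.7500
1 3 load 1.0909
2 6 source 0.9205
3 9 load 0.8430
4 12 source 0.8817
5 15 load 0.8993
6 18 source 0.8905
7 21 load 0.8865
8 24 source 0.8885
9 27 load 0.8894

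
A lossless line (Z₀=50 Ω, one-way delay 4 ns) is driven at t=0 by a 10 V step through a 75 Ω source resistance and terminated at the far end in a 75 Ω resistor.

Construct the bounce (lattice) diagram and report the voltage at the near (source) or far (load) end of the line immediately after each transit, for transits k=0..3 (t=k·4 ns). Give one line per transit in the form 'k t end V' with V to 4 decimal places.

Γ_L=0.200000, Γ_S=0.200000; launch V₁=10·50/125=4.000000
k=0 src: V=4.0000
k=1 load: inc=4.000000, refl=4.000000·0.200000=0.8000; V=0.000000+4.000000+0.800000=4.8000
k=2 src: inc=0.800000, refl=0.800000·0.200000=0.1600; V=4.000000+0.800000+0.160000=4.9600
k=3 load: inc=0.160000, refl=0.160000·0.200000=0.0320; V=4.800000+0.160000+0.032000=4.9920

0 0 source 4.0000
1 4 load 4.8000
2 8 source 4.9600
3 12 load 4.9920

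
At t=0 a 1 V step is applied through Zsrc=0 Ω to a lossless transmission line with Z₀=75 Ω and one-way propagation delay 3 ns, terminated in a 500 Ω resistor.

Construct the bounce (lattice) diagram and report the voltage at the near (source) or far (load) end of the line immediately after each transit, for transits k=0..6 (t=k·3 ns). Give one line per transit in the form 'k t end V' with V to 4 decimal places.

0 0 source 1.0000
1 3 load 1.7391
2 6 source 1.0000
3 9 load 0.4537
4 12 source 1.0000
5 15 load 1.4038
6 18 source 1.0000

Γ_L=0.739130, Γ_S=-1.000000; launch V₁=1·75/75=1.000000
k=0 src: V=1.0000
k=1 load: inc=1.000000, refl=1.000000·0.739130=0.7391; V=0.000000+1.000000+0.739130=1.7391
k=2 src: inc=0.739130, refl=0.739130·-1.000000=-0.7391; V=1.000000+0.739130+-0.739130=1.0000
k=3 load: inc=-0.739130, refl=-0.739130·0.739130=-0.5463; V=1.739130+-0.739130+-0.546314=0.4537
k=4 src: inc=-0.546314, refl=-0.546314·-1.000000=0.5463; V=1.000000+-0.546314+0.546314=1.0000
k=5 load: inc=0.546314, refl=0.546314·0.739130=0.4038; V=0.453686+0.546314+0.403797=1.4038
k=6 src: inc=0.403797, refl=0.403797·-1.000000=-0.4038; V=1.000000+0.403797+-0.403797=1.0000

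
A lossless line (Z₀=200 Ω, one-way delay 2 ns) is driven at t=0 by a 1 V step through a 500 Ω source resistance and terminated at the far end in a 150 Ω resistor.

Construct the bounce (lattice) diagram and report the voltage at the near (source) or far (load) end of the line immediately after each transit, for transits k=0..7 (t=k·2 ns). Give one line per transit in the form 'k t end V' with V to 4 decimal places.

Γ_L=-0.142857, Γ_S=0.428571; launch V₁=1·200/700=0.285714
k=0 src: V=0.2857
k=1 load: inc=0.285714, refl=0.285714·-0.142857=-0.0408; V=0.000000+0.285714+-0.040816=0.2449
k=2 src: inc=-0.040816, refl=-0.040816·0.428571=-0.0175; V=0.285714+-0.040816+-0.017493=0.2274
k=3 load: inc=-0.017493, refl=-0.017493·-0.142857=0.0025; V=0.244898+-0.017493+0.002499=0.2299
k=4 src: inc=0.002499, refl=0.002499·0.428571=0.0011; V=0.227405+0.002499+0.001071=0.2310
k=5 load: inc=0.001071, refl=0.001071·-0.142857=-0.0002; V=0.229904+0.001071+-0.000153=0.2308
k=6 src: inc=-0.000153, refl=-0.000153·0.428571=-0.0001; V=0.230975+-0.000153+-0.000066=0.2308
k=7 load: inc=-0.000066, refl=-0.000066·-0.142857=0.0000; V=0.230822+-0.000066+0.000009=0.2308

0 0 source 0.2857
1 2 load 0.2449
2 4 source 0.2274
3 6 load 0.2299
4 8 source 0.2310
5 10 load 0.2308
6 12 source 0.2308
7 14 load 0.2308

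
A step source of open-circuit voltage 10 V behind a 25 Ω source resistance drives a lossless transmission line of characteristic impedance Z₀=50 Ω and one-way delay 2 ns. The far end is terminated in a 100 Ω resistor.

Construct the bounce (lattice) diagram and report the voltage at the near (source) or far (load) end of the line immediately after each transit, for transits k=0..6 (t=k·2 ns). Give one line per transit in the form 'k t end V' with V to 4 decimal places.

Γ_L=0.333333, Γ_S=-0.333333; launch V₁=10·50/75=6.666667
k=0 src: V=6.6667
k=1 load: inc=6.666667, refl=6.666667·0.333333=2.2222; V=0.000000+6.666667+2.222222=8.8889
k=2 src: inc=2.222222, refl=2.222222·-0.333333=-0.7407; V=6.666667+2.222222+-0.740741=8.1481
k=3 load: inc=-0.740741, refl=-0.740741·0.333333=-0.2469; V=8.888889+-0.740741+-0.246914=7.9012
k=4 src: inc=-0.246914, refl=-0.246914·-0.333333=0.0823; V=8.148148+-0.246914+0.082305=7.9835
k=5 load: inc=0.082305, refl=0.082305·0.333333=0.0274; V=7.901235+0.082305+0.027435=8.0110
k=6 src: inc=0.027435, refl=0.027435·-0.333333=-0.0091; V=7.983539+0.027435+-0.009145=8.0018

0 0 source 6.6667
1 2 load 8.8889
2 4 source 8.1481
3 6 load 7.9012
4 8 source 7.9835
5 10 load 8.0110
6 12 source 8.0018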